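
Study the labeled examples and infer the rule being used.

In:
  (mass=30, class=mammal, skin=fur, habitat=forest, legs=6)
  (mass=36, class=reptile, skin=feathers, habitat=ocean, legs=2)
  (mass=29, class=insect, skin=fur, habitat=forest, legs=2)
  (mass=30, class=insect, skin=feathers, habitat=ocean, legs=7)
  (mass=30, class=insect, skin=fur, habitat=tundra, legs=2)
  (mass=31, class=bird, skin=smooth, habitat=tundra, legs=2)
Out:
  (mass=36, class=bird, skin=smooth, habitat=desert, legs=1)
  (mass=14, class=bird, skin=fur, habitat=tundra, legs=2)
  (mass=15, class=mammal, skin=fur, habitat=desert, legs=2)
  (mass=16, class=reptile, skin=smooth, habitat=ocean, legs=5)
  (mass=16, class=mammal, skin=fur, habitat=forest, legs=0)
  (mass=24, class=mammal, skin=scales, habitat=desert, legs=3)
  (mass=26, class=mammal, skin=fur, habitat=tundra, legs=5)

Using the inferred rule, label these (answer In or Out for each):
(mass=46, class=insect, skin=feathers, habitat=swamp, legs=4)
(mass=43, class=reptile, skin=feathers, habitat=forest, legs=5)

In, In

The pattern is that an item is 'In' exactly when: legs ≥ 2 AND mass ≥ 29.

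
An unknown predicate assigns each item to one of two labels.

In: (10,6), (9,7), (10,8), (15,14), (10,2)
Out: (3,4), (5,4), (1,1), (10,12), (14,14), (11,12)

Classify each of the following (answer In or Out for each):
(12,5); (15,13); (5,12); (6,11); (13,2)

In, In, Out, Out, In

The pattern is that an item is 'In' exactly when: first > second AND sum ≥ 12.
(12,5) → 12 > 5, 12+5 = 17 → In. (15,13) → 15 > 13, 15+13 = 28 → In. (5,12) → 5 < 12, 5+12 = 17 → Out. (6,11) → 6 < 11, 6+11 = 17 → Out. (13,2) → 13 > 2, 13+2 = 15 → In.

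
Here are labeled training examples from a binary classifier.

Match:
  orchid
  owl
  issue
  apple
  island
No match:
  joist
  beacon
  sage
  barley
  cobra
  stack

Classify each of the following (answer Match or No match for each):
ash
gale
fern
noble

Match, No match, No match, No match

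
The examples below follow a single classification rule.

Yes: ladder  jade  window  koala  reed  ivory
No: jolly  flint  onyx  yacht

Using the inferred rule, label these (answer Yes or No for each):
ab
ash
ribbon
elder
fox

No, No, Yes, Yes, No

One predicate separates the groups cleanly: has ≥ 2 vowels.
ab → 1 vowel → No.
ash → 1 vowel → No.
ribbon → 2 vowels → Yes.
elder → 2 vowels → Yes.
fox → 1 vowel → No.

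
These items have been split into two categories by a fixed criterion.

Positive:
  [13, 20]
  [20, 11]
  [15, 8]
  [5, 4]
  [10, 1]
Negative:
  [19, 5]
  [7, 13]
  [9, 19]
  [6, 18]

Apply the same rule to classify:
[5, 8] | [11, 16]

Positive, Positive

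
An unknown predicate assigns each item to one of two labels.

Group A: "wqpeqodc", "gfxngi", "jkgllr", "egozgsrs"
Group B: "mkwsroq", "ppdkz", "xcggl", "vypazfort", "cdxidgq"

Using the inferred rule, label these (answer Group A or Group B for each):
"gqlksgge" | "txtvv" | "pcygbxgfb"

The classifier is using: even length.

Group A, Group B, Group B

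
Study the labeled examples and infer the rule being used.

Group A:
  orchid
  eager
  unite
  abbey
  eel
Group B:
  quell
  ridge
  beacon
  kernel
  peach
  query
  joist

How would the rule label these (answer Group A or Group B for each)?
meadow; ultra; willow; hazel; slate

Group B, Group A, Group B, Group B, Group B

The simplest hypothesis consistent with all the labels is: starts with a vowel.
meadow: starts with 'm', lacks this property → Group B. ultra: starts with 'u', checks out → Group A. willow: starts with 'w', lacks this property → Group B. hazel: starts with 'h', lacks this property → Group B. slate: starts with 's', lacks this property → Group B.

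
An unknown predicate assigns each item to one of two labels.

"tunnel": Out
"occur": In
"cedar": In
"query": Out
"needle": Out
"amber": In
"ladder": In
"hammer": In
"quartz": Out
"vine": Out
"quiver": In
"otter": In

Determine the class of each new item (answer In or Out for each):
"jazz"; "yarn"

Out, Out

'In' ⟺ ends with 'r'.
"jazz" — ends with 'z', hence Out. "yarn" — ends with 'n', hence Out.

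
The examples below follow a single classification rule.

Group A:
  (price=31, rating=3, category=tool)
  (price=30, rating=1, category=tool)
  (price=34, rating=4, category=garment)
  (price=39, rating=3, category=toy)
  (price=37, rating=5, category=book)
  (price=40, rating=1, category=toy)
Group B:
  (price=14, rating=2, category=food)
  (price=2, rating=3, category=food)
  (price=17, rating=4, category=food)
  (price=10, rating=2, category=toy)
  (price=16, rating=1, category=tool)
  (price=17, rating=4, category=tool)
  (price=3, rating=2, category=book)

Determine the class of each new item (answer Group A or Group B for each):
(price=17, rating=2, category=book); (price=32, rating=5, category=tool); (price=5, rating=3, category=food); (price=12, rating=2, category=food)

Group B, Group A, Group B, Group B

The common property of the 'Group A' items is: price ≥ 30. No 'Group B' item has it.
(price=17, rating=2, category=book): Group B (price = 17).
(price=32, rating=5, category=tool): Group A (price = 32).
(price=5, rating=3, category=food): Group B (price = 5).
(price=12, rating=2, category=food): Group B (price = 12).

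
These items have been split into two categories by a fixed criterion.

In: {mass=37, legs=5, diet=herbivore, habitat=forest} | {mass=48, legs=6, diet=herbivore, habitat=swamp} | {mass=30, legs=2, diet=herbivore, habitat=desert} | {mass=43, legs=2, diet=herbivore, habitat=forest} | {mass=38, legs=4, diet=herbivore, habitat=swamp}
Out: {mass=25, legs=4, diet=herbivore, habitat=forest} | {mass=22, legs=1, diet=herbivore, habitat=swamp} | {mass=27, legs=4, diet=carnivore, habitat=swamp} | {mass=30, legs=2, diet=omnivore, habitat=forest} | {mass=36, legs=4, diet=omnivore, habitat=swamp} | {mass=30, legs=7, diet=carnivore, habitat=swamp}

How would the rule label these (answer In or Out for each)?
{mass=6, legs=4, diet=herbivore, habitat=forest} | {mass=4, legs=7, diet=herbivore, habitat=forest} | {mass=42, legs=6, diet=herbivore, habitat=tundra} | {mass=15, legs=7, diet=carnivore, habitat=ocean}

Every 'In' example satisfies: diet is herbivore AND mass ≥ 27. None of the 'Out' examples do.
Out: {mass=6, legs=4, diet=herbivore, habitat=forest}, since diet is herbivore, mass = 6.
Out: {mass=4, legs=7, diet=herbivore, habitat=forest}, since diet is herbivore, mass = 4.
In: {mass=42, legs=6, diet=herbivore, habitat=tundra}, since diet is herbivore, mass = 42.
Out: {mass=15, legs=7, diet=carnivore, habitat=ocean}, since diet is carnivore, mass = 15.

Out, Out, In, Out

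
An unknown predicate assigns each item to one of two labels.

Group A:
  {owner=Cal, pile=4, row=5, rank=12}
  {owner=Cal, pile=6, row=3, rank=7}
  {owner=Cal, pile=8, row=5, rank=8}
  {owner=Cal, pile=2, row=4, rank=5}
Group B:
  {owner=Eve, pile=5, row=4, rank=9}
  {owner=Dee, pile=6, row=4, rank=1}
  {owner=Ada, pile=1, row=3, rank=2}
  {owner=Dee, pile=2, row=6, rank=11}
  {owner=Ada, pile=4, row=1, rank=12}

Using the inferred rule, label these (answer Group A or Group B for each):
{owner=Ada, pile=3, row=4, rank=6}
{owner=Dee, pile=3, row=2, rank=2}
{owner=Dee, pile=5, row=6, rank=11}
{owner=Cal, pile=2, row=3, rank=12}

Group B, Group B, Group B, Group A

The common property of the 'Group A' items is: owner is Cal. No 'Group B' item has it.
{owner=Ada, pile=3, row=4, rank=6}: owner is Ada — doesn't match, so Group B.
{owner=Dee, pile=3, row=2, rank=2}: owner is Dee — doesn't match, so Group B.
{owner=Dee, pile=5, row=6, rank=11}: owner is Dee — doesn't match, so Group B.
{owner=Cal, pile=2, row=3, rank=12}: owner is Cal — has this property, so Group A.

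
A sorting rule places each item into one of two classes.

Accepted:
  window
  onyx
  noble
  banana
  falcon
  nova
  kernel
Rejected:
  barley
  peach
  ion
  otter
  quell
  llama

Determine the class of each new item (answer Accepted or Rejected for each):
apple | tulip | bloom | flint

Rejected, Rejected, Rejected, Accepted

The classifier is using: length ≥ 4 AND contains 'n'.
apple: length 5, no 'n', doesn't qualify → Rejected.
tulip: length 5, no 'n', doesn't qualify → Rejected.
bloom: length 5, no 'n', doesn't qualify → Rejected.
flint: length 5, has 'n', qualifies → Accepted.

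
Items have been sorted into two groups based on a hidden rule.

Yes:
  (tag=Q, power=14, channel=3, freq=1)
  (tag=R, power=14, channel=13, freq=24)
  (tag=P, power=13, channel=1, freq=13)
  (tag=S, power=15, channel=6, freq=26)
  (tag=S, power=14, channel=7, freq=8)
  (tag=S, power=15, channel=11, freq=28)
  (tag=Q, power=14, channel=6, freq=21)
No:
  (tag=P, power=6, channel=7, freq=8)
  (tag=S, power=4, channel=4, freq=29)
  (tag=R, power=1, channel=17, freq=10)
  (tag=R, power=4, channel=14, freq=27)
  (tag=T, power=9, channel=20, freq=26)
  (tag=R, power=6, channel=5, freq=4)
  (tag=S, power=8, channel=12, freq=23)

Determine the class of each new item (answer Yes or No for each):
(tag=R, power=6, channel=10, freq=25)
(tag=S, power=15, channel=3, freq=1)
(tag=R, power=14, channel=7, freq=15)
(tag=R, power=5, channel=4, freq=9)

No, Yes, Yes, No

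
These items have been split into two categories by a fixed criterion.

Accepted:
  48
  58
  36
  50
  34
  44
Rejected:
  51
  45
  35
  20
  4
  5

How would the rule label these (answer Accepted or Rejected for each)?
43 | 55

A rule that fits every label: even AND at least 34 — true of each 'Accepted' example, false of each 'Rejected' one.
43 → 43 is odd, 43 ≥ 34 → Rejected.
55 → 55 is odd, 55 ≥ 34 → Rejected.

Rejected, Rejected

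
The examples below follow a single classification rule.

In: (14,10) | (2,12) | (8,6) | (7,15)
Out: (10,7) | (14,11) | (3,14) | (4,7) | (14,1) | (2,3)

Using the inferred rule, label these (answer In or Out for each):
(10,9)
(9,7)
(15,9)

Out, In, In

The classifier is using: sum is even.
(10,9): 10+9 = 19 — fails the rule, so Out. (9,7): 9+7 = 16 — qualifies, so In. (15,9): 15+9 = 24 — qualifies, so In.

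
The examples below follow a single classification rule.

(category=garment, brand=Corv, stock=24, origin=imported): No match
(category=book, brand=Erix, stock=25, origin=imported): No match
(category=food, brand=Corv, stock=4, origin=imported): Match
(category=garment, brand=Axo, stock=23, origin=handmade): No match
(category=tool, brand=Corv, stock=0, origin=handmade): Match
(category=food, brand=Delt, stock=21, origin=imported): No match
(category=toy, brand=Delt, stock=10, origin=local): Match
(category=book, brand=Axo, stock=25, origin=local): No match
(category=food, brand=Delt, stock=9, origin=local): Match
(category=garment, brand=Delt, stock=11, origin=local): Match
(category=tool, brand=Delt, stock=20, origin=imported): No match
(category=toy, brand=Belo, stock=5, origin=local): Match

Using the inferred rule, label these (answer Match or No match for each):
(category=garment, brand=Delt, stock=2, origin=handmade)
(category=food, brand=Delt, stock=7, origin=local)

Match, Match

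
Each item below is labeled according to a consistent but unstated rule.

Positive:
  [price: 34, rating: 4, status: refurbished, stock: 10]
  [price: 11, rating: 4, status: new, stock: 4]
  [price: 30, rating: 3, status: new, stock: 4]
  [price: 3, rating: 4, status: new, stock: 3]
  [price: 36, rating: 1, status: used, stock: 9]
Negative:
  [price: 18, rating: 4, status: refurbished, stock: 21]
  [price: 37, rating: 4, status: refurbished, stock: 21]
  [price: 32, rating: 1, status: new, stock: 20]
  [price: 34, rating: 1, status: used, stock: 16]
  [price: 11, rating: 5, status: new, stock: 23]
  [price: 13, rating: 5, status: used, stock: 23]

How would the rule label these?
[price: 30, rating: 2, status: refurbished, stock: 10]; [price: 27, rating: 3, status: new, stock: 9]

Positive, Positive

All 'Positive' examples share one property — stock ≤ 10 — and every 'Negative' example lacks it.
[price: 30, rating: 2, status: refurbished, stock: 10] — stock = 10, hence Positive. [price: 27, rating: 3, status: new, stock: 9] — stock = 9, hence Positive.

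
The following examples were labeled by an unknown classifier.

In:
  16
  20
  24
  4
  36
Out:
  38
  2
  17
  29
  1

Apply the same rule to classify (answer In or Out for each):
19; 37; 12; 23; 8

Looking at the examples, the only property every 'In' case has and every 'Out' case lacks is: multiple of 4.
19: 19 = 4·4 + 3, doesn't qualify → Out. 37: 37 = 4·9 + 1, doesn't qualify → Out. 12: 12 = 4·3, meets the rule → In. 23: 23 = 4·5 + 3, doesn't qualify → Out. 8: 8 = 4·2, meets the rule → In.

Out, Out, In, Out, In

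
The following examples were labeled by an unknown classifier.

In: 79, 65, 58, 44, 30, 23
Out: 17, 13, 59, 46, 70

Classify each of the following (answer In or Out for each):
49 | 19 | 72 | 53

The classifier is using: ≡ 2 (mod 7).
49 — 49 mod 7 = 0, hence Out.
19 — 19 mod 7 = 5, hence Out.
72 — 72 mod 7 = 2, hence In.
53 — 53 mod 7 = 4, hence Out.

Out, Out, In, Out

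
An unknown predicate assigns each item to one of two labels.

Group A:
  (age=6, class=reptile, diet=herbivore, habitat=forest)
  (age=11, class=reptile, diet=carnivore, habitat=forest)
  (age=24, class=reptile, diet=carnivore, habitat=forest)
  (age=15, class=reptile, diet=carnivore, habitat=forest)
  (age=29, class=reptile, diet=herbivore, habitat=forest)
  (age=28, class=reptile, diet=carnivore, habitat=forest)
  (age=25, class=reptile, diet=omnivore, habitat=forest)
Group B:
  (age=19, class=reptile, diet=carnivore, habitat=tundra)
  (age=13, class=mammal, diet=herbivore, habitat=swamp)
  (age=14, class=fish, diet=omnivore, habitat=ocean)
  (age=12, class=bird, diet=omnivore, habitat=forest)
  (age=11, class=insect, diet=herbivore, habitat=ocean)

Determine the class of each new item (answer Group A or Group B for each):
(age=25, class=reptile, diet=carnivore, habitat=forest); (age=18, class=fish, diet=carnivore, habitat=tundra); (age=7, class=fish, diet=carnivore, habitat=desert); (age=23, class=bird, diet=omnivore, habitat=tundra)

Group A, Group B, Group B, Group B

A rule that fits every label: class is reptile AND habitat is forest — true of each 'Group A' example, false of each 'Group B' one.
Group A: (age=25, class=reptile, diet=carnivore, habitat=forest), since class is reptile, habitat is forest.
Group B: (age=18, class=fish, diet=carnivore, habitat=tundra), since class is fish, habitat is tundra.
Group B: (age=7, class=fish, diet=carnivore, habitat=desert), since class is fish, habitat is desert.
Group B: (age=23, class=bird, diet=omnivore, habitat=tundra), since class is bird, habitat is tundra.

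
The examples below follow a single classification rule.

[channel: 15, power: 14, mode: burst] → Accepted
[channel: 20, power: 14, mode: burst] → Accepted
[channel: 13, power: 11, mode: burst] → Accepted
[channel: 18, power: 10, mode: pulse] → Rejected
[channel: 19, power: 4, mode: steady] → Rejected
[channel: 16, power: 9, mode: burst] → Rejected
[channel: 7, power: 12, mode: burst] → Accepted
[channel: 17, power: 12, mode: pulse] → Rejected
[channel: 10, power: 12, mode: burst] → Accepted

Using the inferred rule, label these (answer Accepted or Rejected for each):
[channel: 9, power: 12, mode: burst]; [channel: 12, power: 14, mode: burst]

Accepted, Accepted

The classifier is using: mode is burst AND power ≥ 10.
[channel: 9, power: 12, mode: burst]: Accepted (mode is burst, power = 12).
[channel: 12, power: 14, mode: burst]: Accepted (mode is burst, power = 14).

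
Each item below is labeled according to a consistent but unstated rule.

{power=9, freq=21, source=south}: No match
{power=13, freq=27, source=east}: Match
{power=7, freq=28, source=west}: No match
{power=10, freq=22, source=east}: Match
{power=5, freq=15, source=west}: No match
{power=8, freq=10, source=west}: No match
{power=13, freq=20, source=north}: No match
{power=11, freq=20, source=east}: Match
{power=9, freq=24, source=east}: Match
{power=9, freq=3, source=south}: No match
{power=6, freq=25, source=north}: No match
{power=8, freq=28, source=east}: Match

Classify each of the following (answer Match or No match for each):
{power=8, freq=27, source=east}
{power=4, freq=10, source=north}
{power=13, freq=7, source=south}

Match, No match, No match

Checking candidate rules against both groups, what survives is: source is east.
{power=8, freq=27, source=east}: source is east, checks out → Match.
{power=4, freq=10, source=north}: source is north, fails this test → No match.
{power=13, freq=7, source=south}: source is south, fails this test → No match.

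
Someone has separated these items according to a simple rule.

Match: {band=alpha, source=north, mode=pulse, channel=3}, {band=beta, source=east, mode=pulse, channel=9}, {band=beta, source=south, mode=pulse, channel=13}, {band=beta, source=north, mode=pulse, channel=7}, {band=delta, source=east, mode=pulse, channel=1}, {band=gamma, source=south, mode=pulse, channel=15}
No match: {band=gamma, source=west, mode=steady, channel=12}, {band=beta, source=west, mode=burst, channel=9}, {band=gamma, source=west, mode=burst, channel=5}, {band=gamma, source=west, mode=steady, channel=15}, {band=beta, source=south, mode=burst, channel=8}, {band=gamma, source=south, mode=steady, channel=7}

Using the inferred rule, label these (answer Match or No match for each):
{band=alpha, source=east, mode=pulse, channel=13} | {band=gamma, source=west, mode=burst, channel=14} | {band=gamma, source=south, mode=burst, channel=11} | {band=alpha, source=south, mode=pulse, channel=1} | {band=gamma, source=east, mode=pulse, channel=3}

Match, No match, No match, Match, Match

The pattern is that an item is 'Match' exactly when: mode is pulse.
{band=alpha, source=east, mode=pulse, channel=13}: Match (mode is pulse). {band=gamma, source=west, mode=burst, channel=14}: No match (mode is burst). {band=gamma, source=south, mode=burst, channel=11}: No match (mode is burst). {band=alpha, source=south, mode=pulse, channel=1}: Match (mode is pulse). {band=gamma, source=east, mode=pulse, channel=3}: Match (mode is pulse).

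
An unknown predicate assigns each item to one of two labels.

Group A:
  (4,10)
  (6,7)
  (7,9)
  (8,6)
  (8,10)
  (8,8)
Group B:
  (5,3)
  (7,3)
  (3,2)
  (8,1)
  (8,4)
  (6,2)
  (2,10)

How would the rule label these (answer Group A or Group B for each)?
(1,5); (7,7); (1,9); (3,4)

Group B, Group A, Group B, Group B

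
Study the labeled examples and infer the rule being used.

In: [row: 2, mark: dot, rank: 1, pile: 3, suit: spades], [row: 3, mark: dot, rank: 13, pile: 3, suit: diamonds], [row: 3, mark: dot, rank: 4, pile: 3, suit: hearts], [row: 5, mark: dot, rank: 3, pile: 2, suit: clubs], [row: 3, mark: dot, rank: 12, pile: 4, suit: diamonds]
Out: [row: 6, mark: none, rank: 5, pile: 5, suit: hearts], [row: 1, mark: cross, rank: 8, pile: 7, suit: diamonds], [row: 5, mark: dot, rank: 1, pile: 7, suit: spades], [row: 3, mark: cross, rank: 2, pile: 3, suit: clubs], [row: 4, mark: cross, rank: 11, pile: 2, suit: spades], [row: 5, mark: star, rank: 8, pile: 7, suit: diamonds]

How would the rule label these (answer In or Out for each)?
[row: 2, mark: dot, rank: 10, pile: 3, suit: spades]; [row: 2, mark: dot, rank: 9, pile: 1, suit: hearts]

The rule appears to be: mark is dot AND pile ≤ 4.
In: [row: 2, mark: dot, rank: 10, pile: 3, suit: spades], since mark is dot, pile = 3.
In: [row: 2, mark: dot, rank: 9, pile: 1, suit: hearts], since mark is dot, pile = 1.

In, In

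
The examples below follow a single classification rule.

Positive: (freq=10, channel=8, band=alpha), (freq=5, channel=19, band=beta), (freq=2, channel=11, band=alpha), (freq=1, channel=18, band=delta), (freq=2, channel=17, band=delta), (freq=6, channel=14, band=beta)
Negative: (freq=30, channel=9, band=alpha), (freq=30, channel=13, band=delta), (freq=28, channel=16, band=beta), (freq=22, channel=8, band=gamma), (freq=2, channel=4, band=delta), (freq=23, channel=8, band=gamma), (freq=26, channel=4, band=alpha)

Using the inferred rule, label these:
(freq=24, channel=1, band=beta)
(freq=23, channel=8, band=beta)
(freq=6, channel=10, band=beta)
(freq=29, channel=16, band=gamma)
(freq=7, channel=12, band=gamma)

Negative, Negative, Positive, Negative, Positive

Rule: channel ≥ 8 AND freq ≤ 10. This holds for each 'Positive' example and fails for each 'Negative' one.
(freq=24, channel=1, band=beta) → channel = 1, freq = 24 → Negative. (freq=23, channel=8, band=beta) → channel = 8, freq = 23 → Negative. (freq=6, channel=10, band=beta) → channel = 10, freq = 6 → Positive. (freq=29, channel=16, band=gamma) → channel = 16, freq = 29 → Negative. (freq=7, channel=12, band=gamma) → channel = 12, freq = 7 → Positive.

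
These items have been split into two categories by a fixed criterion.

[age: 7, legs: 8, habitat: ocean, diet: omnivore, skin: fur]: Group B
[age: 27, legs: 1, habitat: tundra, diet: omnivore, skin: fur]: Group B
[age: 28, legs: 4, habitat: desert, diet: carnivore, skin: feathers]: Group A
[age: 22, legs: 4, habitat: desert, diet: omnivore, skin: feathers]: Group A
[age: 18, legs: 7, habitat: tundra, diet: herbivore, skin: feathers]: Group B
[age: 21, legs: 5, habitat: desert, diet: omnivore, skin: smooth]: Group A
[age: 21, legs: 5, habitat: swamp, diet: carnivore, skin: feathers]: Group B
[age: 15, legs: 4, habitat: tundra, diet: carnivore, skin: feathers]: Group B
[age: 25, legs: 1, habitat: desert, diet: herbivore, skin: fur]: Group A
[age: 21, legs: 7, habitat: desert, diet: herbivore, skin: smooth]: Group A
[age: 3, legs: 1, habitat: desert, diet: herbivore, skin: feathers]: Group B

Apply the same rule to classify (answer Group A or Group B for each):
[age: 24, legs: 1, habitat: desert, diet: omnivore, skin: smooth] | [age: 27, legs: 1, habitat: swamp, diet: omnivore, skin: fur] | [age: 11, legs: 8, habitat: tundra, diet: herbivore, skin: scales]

All 'Group A' examples share one property — habitat is desert AND age ≥ 7 — and every 'Group B' example lacks it.
[age: 24, legs: 1, habitat: desert, diet: omnivore, skin: smooth]: Group A (habitat is desert, age = 24).
[age: 27, legs: 1, habitat: swamp, diet: omnivore, skin: fur]: Group B (habitat is swamp, age = 27).
[age: 11, legs: 8, habitat: tundra, diet: herbivore, skin: scales]: Group B (habitat is tundra, age = 11).

Group A, Group B, Group B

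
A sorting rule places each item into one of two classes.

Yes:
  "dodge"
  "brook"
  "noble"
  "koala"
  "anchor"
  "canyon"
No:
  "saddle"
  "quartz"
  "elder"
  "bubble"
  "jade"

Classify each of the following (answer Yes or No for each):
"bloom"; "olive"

Yes, Yes

Rule: contains 'o'. This holds for each 'Yes' example and fails for each 'No' one.
"bloom" → has 'o' → Yes. "olive" → has 'o' → Yes.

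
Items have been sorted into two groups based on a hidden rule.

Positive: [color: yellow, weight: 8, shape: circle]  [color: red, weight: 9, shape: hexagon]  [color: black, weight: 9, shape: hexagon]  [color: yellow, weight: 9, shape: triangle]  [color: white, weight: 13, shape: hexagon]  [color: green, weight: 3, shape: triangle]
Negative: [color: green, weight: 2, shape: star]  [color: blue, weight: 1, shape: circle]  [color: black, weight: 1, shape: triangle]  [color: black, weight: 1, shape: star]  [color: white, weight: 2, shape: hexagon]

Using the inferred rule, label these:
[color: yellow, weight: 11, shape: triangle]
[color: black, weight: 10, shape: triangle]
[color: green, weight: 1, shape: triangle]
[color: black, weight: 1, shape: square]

Positive, Positive, Negative, Negative

The classifier is using: weight ≥ 3.
[color: yellow, weight: 11, shape: triangle]: Positive (weight = 11). [color: black, weight: 10, shape: triangle]: Positive (weight = 10). [color: green, weight: 1, shape: triangle]: Negative (weight = 1). [color: black, weight: 1, shape: square]: Negative (weight = 1).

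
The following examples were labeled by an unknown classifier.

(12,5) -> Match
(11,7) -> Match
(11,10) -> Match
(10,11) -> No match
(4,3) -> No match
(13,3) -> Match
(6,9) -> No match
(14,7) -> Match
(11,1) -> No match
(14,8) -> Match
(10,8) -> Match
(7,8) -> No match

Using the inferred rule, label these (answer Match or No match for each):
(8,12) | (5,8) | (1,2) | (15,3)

The classifier is using: first > second AND sum ≥ 15.
(8,12) → 8 < 12, 8+12 = 20 → No match. (5,8) → 5 < 8, 5+8 = 13 → No match. (1,2) → 1 < 2, 1+2 = 3 → No match. (15,3) → 15 > 3, 15+3 = 18 → Match.

No match, No match, No match, Match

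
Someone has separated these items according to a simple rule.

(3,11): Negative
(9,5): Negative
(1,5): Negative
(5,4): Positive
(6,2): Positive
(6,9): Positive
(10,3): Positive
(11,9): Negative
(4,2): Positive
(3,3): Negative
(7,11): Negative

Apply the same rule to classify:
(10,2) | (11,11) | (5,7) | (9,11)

Every 'Positive' example satisfies: product is even. None of the 'Negative' examples do.
(10,2) → 10·2 = 20 → Positive. (11,11) → 11·11 = 121 → Negative. (5,7) → 5·7 = 35 → Negative. (9,11) → 9·11 = 99 → Negative.

Positive, Negative, Negative, Negative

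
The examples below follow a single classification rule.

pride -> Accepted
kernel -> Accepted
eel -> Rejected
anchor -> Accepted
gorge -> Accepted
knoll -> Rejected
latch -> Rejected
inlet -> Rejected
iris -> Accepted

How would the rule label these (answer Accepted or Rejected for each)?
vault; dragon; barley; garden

Looking at the examples, the only property every 'Accepted' case has and every 'Rejected' case lacks is: contains 'r'.
vault → no 'r' → Rejected.
dragon → has 'r' → Accepted.
barley → has 'r' → Accepted.
garden → has 'r' → Accepted.

Rejected, Accepted, Accepted, Accepted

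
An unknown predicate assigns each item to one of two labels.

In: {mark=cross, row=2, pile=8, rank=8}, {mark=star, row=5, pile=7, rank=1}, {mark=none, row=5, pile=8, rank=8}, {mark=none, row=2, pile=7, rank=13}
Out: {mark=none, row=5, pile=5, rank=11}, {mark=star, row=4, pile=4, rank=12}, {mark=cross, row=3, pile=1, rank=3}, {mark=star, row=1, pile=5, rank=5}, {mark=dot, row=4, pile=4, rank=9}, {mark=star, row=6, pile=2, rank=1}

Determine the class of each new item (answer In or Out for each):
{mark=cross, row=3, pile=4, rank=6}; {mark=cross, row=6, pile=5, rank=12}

Out, Out

One predicate separates the groups cleanly: pile ≥ 7.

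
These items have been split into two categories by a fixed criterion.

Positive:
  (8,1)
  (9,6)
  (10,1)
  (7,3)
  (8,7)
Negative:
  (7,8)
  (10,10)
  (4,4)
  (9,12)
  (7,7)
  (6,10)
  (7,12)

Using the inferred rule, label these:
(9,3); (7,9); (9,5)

Positive, Negative, Positive

One predicate separates the groups cleanly: first > second.
(9,3) — 9 > 3, hence Positive. (7,9) — 7 < 9, hence Negative. (9,5) — 9 > 5, hence Positive.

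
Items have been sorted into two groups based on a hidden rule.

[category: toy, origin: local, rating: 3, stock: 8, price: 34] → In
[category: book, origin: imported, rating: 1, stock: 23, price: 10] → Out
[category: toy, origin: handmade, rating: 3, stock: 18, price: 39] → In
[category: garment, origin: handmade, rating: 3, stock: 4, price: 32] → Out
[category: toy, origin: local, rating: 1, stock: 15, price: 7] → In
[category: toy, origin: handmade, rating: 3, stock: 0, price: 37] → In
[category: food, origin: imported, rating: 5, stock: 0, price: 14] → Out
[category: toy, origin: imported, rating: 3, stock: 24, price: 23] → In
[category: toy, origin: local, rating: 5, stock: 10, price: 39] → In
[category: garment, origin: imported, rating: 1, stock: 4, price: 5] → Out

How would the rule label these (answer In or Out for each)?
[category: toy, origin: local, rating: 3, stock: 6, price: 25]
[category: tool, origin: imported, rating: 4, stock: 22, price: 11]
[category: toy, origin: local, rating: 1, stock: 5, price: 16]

The classifier is using: category is toy.
[category: toy, origin: local, rating: 3, stock: 6, price: 25]: category is toy — satisfies this, so In.
[category: tool, origin: imported, rating: 4, stock: 22, price: 11]: category is tool — lacks this property, so Out.
[category: toy, origin: local, rating: 1, stock: 5, price: 16]: category is toy — satisfies this, so In.

In, Out, In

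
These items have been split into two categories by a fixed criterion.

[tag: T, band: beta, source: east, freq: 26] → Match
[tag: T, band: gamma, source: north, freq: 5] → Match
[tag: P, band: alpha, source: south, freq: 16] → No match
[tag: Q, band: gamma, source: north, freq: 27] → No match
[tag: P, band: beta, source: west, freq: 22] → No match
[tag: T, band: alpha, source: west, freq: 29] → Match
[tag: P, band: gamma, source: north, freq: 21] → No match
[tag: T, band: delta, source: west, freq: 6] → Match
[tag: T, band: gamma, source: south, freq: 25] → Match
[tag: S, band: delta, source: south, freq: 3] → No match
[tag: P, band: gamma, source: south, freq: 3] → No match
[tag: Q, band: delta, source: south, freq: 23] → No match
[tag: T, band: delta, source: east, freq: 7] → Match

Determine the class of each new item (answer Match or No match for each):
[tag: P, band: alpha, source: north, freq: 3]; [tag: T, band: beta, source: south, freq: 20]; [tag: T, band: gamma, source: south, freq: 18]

No match, Match, Match

The rule appears to be: tag is T.
[tag: P, band: alpha, source: north, freq: 3]: No match (tag is P). [tag: T, band: beta, source: south, freq: 20]: Match (tag is T). [tag: T, band: gamma, source: south, freq: 18]: Match (tag is T).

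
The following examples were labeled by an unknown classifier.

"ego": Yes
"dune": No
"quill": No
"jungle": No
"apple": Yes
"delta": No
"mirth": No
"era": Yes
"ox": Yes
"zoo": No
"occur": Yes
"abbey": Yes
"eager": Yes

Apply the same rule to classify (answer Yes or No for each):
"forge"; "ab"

No, Yes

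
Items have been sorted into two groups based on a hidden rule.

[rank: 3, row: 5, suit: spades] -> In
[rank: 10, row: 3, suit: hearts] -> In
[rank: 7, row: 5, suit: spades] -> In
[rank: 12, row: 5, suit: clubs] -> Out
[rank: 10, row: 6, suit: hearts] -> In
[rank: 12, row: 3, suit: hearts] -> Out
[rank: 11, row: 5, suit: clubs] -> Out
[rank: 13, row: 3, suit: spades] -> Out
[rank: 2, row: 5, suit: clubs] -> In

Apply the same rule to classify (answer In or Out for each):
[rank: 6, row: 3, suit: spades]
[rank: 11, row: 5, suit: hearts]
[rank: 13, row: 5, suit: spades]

In, Out, Out

A rule that fits every label: rank ≤ 10 — true of each 'In' example, false of each 'Out' one.
[rank: 6, row: 3, suit: spades]: rank = 6 — checks out, so In.
[rank: 11, row: 5, suit: hearts]: rank = 11 — does not satisfy this, so Out.
[rank: 13, row: 5, suit: spades]: rank = 13 — does not satisfy this, so Out.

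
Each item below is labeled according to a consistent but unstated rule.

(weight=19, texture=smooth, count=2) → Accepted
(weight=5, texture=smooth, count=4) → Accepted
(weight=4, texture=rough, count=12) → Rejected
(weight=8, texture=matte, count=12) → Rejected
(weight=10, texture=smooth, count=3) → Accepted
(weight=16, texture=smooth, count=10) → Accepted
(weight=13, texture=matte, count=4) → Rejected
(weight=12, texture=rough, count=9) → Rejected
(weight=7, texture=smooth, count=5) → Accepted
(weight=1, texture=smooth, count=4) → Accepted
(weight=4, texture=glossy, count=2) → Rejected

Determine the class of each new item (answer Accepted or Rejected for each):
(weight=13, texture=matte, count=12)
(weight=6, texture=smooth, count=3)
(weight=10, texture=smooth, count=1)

A rule that fits every label: texture is smooth — true of each 'Accepted' example, false of each 'Rejected' one.
Rejected: (weight=13, texture=matte, count=12), since texture is matte. Accepted: (weight=6, texture=smooth, count=3), since texture is smooth. Accepted: (weight=10, texture=smooth, count=1), since texture is smooth.

Rejected, Accepted, Accepted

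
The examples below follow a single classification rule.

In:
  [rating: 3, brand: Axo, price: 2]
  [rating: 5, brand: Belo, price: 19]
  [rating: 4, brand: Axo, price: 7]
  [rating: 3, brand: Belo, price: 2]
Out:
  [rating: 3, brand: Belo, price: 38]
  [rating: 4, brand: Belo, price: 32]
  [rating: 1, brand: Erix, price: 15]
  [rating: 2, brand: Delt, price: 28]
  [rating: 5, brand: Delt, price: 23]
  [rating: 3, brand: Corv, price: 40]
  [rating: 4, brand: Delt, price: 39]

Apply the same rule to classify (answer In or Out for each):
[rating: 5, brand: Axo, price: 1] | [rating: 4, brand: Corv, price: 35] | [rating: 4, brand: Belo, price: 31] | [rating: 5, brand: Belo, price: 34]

The pattern is that an item is 'In' exactly when: rating ≥ 2 AND price ≤ 19.
[rating: 5, brand: Axo, price: 1] — rating = 5, price = 1, hence In.
[rating: 4, brand: Corv, price: 35] — rating = 4, price = 35, hence Out.
[rating: 4, brand: Belo, price: 31] — rating = 4, price = 31, hence Out.
[rating: 5, brand: Belo, price: 34] — rating = 5, price = 34, hence Out.

In, Out, Out, Out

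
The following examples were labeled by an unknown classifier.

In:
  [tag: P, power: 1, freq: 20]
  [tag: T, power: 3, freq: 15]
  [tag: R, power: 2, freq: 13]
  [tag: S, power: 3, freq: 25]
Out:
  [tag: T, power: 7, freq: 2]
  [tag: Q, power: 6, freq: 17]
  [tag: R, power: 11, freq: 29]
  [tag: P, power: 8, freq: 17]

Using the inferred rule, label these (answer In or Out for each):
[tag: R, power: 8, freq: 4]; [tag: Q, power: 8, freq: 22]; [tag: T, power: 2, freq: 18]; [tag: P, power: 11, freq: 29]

The distinguishing property — power ≤ 3 — holds for all the 'In' cases and none of the 'Out' cases.
[tag: R, power: 8, freq: 4]: Out (power = 8). [tag: Q, power: 8, freq: 22]: Out (power = 8). [tag: T, power: 2, freq: 18]: In (power = 2). [tag: P, power: 11, freq: 29]: Out (power = 11).

Out, Out, In, Out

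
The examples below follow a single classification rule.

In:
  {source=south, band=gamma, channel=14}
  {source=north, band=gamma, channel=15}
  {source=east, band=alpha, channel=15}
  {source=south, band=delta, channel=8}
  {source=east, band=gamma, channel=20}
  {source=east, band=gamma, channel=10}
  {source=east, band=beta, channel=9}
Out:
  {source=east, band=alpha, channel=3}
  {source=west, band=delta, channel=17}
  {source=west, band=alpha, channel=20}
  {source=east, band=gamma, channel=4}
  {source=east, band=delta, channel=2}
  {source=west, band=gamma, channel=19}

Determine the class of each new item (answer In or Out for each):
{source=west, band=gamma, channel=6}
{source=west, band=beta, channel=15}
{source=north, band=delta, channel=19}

A rule that fits every label: source is not west AND channel ≥ 8 — true of each 'In' example, false of each 'Out' one.
{source=west, band=gamma, channel=6}: source is west, channel = 6 — does not fit, so Out. {source=west, band=beta, channel=15}: source is west, channel = 15 — does not fit, so Out. {source=north, band=delta, channel=19}: source is north, channel = 19 — checks out, so In.

Out, Out, In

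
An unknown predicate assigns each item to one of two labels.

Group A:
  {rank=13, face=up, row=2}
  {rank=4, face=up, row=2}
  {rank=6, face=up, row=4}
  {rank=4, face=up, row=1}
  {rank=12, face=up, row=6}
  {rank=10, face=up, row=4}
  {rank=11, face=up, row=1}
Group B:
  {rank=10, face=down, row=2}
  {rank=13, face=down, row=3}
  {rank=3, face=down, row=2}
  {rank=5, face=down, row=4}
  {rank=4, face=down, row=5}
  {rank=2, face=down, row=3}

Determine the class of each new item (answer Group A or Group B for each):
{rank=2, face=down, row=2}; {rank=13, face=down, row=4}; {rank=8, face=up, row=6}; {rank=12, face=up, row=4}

Group B, Group B, Group A, Group A

The distinguishing property — face is up — holds for all the 'Group A' cases and none of the 'Group B' cases.
{rank=2, face=down, row=2}: face is down — doesn't match, so Group B. {rank=13, face=down, row=4}: face is down — doesn't match, so Group B. {rank=8, face=up, row=6}: face is up — has this property, so Group A. {rank=12, face=up, row=4}: face is up — has this property, so Group A.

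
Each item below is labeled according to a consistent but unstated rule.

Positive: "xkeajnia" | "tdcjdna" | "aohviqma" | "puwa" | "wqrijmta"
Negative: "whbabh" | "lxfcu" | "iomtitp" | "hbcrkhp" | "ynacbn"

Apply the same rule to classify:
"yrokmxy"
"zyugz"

Negative, Negative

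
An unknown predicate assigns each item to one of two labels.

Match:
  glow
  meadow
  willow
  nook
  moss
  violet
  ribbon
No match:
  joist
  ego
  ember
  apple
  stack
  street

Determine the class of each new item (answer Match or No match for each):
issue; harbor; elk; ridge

The classifier is using: even length AND contains 'o'.

No match, Match, No match, No match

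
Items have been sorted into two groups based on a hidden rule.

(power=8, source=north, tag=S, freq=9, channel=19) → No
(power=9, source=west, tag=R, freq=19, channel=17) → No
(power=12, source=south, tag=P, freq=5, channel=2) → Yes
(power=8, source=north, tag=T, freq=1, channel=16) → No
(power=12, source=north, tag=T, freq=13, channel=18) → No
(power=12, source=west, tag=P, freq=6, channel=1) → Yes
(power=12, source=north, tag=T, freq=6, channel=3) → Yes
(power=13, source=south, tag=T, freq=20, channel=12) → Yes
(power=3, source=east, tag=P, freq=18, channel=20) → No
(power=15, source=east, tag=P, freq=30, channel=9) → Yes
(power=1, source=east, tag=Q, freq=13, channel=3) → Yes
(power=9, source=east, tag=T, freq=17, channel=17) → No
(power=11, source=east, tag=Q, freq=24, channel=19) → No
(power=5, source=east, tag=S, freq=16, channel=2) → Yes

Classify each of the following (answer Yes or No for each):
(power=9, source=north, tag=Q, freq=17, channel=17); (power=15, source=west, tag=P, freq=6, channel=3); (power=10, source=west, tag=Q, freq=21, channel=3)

No, Yes, Yes

All 'Yes' examples share one property — channel ≤ 12 — and every 'No' example lacks it.
(power=9, source=north, tag=Q, freq=17, channel=17) — channel = 17, hence No. (power=15, source=west, tag=P, freq=6, channel=3) — channel = 3, hence Yes. (power=10, source=west, tag=Q, freq=21, channel=3) — channel = 3, hence Yes.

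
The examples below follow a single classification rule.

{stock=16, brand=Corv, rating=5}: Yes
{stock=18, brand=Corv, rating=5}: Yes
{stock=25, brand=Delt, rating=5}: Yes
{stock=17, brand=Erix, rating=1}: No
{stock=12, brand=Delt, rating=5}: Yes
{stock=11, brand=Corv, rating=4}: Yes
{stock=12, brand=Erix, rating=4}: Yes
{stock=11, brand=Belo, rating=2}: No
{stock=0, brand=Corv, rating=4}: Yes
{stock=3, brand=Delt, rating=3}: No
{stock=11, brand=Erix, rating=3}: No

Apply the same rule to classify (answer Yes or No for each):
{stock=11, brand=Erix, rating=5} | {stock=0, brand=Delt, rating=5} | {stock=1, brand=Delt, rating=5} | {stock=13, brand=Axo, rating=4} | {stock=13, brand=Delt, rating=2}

Yes, Yes, Yes, Yes, No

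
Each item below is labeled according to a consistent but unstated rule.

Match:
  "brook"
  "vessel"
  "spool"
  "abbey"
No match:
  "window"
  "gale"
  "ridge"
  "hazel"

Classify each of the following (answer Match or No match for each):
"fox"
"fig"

No match, No match

The rule appears to be: has a double letter.
"fox": no doubled letter, fails this test → No match. "fig": no doubled letter, fails this test → No match.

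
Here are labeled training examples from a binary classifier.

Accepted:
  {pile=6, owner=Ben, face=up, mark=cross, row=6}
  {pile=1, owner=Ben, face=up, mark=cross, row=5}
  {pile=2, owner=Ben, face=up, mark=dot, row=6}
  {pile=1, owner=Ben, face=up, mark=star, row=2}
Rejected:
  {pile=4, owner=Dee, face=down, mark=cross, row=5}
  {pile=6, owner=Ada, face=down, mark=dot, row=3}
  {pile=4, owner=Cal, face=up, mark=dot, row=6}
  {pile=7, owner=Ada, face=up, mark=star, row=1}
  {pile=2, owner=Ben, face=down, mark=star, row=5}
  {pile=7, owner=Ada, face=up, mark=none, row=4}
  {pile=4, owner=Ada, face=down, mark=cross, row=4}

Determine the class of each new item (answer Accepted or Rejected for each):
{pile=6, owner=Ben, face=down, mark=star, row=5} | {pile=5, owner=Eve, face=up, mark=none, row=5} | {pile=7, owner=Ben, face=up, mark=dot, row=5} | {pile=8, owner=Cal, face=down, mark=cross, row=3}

The simplest hypothesis consistent with all the labels is: owner is Ben AND face is up.
{pile=6, owner=Ben, face=down, mark=star, row=5}: owner is Ben, face is down — fails this test, so Rejected. {pile=5, owner=Eve, face=up, mark=none, row=5}: owner is Eve, face is up — fails this test, so Rejected. {pile=7, owner=Ben, face=up, mark=dot, row=5}: owner is Ben, face is up — passes, so Accepted. {pile=8, owner=Cal, face=down, mark=cross, row=3}: owner is Cal, face is down — fails this test, so Rejected.

Rejected, Rejected, Accepted, Rejected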